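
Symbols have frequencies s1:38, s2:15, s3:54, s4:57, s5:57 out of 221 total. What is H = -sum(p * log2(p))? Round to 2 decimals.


Computing entropy H = -sum(p_i * log2(p_i)):
  s1: p = 38/221 = 0.1719, -p*log2(p) = 0.4367
  s2: p = 15/221 = 0.0679, -p*log2(p) = 0.2634
  s3: p = 54/221 = 0.2443, -p*log2(p) = 0.4968
  s4: p = 57/221 = 0.2579, -p*log2(p) = 0.5042
  s5: p = 57/221 = 0.2579, -p*log2(p) = 0.5042
H = sum of terms = 2.2053
Rounded to 2 decimals: 2.21

2.21


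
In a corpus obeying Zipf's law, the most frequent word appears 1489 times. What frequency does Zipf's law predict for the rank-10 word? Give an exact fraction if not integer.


Zipf's law: freq(rank) = f1 / rank
f1 = 1489, rank = 10
freq = 1489 / 10
GCD(1489, 10) = 1
Simplified: 1489/10

1489/10


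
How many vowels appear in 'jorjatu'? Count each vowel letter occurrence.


Scanning each character of 'jorjatu':
  Position 1: 'j' -> consonant (running count: 0)
  Position 2: 'o' -> vowel (running count: 1)
  Position 3: 'r' -> consonant (running count: 1)
  Position 4: 'j' -> consonant (running count: 1)
  Position 5: 'a' -> vowel (running count: 2)
  Position 6: 't' -> consonant (running count: 2)
  Position 7: 'u' -> vowel (running count: 3)
Total vowels: 3

3


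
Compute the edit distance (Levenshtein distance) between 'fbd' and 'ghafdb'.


Building DP table for s1='fbd' (len 3) and s2='ghafdb' (len 6):
       g  h  a  f  d  b
    0  1  2  3  4  5  6
  f 1  1  2  3  3  4  5
  b 2  2  2  3  4  4  4
  d 3  3  3  3  4  4  5
Edit distance = dp[3][6] = 5

5


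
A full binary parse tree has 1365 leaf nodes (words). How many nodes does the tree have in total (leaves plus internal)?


Leaf nodes (terminals): 1365
Internal nodes = n - 1 = 1365 - 1 = 1364
Total = leaves + internal = 1365 + 1364 = 2729

2729


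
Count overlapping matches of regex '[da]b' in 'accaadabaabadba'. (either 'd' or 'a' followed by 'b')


Pattern: [da]b means either 'd' or 'a' followed by 'b'.
Scanning 'accaadabaabadba' position-by-position:
  Pos 0: window 'ac' -> no
  Pos 1: window 'cc' -> no
  Pos 2: window 'ca' -> no
  Pos 3: window 'aa' -> no
  Pos 4: window 'ad' -> no
  Pos 5: window 'da' -> no
  Pos 6: window 'ab' -> MATCH
  Pos 7: window 'ba' -> no
  Pos 8: window 'aa' -> no
  Pos 9: window 'ab' -> MATCH
  Pos 10: window 'ba' -> no
  Pos 11: window 'ad' -> no
  Pos 12: window 'db' -> MATCH
  Pos 13: window 'ba' -> no
  Pos 14: window 'a' -> no
Total matches: 3

3


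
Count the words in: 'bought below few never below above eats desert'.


Counting words by splitting on spaces:
  Word 1: 'bought'
  Word 2: 'below'
  Word 3: 'few'
  Word 4: 'never'
  Word 5: 'below'
  Word 6: 'above'
  Word 7: 'eats'
  Word 8: 'desert'
Total words: 8

8


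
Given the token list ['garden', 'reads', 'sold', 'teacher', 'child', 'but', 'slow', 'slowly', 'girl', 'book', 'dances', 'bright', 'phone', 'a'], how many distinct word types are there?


Listing all tokens and tracking unique types:
  Token 1: 'garden' -> NEW (unique so far: 1)
  Token 2: 'reads' -> NEW (unique so far: 2)
  Token 3: 'sold' -> NEW (unique so far: 3)
  Token 4: 'teacher' -> NEW (unique so far: 4)
  Token 5: 'child' -> NEW (unique so far: 5)
  Token 6: 'but' -> NEW (unique so far: 6)
  Token 7: 'slow' -> NEW (unique so far: 7)
  Token 8: 'slowly' -> NEW (unique so far: 8)
  Token 9: 'girl' -> NEW (unique so far: 9)
  Token 10: 'book' -> NEW (unique so far: 10)
  Token 11: 'dances' -> NEW (unique so far: 11)
  Token 12: 'bright' -> NEW (unique so far: 12)
  Token 13: 'phone' -> NEW (unique so far: 13)
  Token 14: 'a' -> NEW (unique so far: 14)
Unique types: ('a', 'book', 'bright', 'but', 'child', 'dances', 'garden', 'girl', 'phone', 'reads', 'slow', 'slowly', 'sold', 'teacher')
Vocabulary size: 14

14


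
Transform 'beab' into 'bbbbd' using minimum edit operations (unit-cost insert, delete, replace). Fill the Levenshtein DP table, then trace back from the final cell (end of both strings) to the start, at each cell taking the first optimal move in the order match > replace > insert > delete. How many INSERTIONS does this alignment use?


Edit distance = 3. Backtracking from cell (4, 5) with preference match > replace > insert > delete,
then listing the resulting alignment 'beab' -> 'bbbbd' left to right:
  Step 1: keep 'b'
  Step 2: replace e->b
  Step 3: replace a->b
  Step 4: keep 'b'
  Step 5: insert 'd' [insertion #1]
Total insertions: 1

1


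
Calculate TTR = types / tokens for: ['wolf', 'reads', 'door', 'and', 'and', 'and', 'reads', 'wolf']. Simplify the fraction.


Tokens: 8
Unique types: ('and', 'door', 'reads', 'wolf') = 4
TTR = 4/8
Simplify: divide both by 4 -> 1/2
TTR = 1/2

1/2


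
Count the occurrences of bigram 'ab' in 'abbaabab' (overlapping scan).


Scanning 'abbaabab' for bigram 'ab':
  Position 0: 'ab' -> MATCH
  Position 1: 'bb' -> no
  Position 2: 'ba' -> no
  Position 3: 'aa' -> no
  Position 4: 'ab' -> MATCH
  Position 5: 'ba' -> no
  Position 6: 'ab' -> MATCH
Total matches: 3

3


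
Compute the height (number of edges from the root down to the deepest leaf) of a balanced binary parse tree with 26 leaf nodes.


In a balanced binary tree with n leaves the deepest leaf is ceil(log2(n)) edges below the root.
log2(26) = 4.7004
ceil(4.7004) = 5
height (edges) = 5

5


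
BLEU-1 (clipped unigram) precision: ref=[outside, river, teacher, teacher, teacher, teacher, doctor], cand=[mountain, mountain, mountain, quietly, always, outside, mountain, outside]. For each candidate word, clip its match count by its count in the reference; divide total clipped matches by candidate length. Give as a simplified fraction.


Reference word counts: {'doctor': 1, 'outside': 1, 'river': 1, 'teacher': 4}
Checking each candidate word (with clipping):
  'mountain' -> not in reference -> no match (matches: 0)
  'mountain' -> not in reference -> no match (matches: 0)
  'mountain' -> not in reference -> no match (matches: 0)
  'quietly' -> not in reference -> no match (matches: 0)
  'always' -> not in reference -> no match (matches: 0)
  'outside' -> in reference (ref count 1, used 1/1) -> match (matches: 1)
  'mountain' -> not in reference -> no match (matches: 1)
  'outside' -> ref count 1 already used up (1/1) -> clipped, no match (matches: 1)
Clipped matches: 1, Candidate length: 8
Precision = 1/8

1/8


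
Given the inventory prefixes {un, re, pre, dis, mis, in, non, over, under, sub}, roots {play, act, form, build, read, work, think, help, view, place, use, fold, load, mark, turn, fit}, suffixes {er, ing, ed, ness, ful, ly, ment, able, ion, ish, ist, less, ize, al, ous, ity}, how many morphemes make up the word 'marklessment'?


Segmenting 'marklessment' against the inventory:
  'mark' -> root (morpheme 1)
  'less' -> suffix (morpheme 2)
  'ment' -> suffix (morpheme 3)
Total morphemes: 3

3


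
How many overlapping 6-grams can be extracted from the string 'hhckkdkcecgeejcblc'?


String 'hhckkdkcecgeejcblc' has length L = 18.
Number of overlapping n-grams = L - n + 1
Substituting: 18 - 6 + 1 = 13

13


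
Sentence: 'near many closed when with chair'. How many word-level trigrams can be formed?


Word trigrams from [6] words:
  Trigram 1: (near many closed)
  Trigram 2: (many closed when)
  Trigram 3: (closed when with)
  Trigram 4: (when with chair)
Total word trigrams: 6 - 2 = 4

4


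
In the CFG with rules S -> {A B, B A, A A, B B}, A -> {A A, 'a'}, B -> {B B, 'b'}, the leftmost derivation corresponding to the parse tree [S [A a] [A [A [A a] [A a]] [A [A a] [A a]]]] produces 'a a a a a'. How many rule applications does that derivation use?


Every bracketed nonterminal node [X ...] in the tree is produced by exactly one rule application.
Reading the tree off as a leftmost derivation:
  Step 1: S  =>  A A   (applied S -> A A)
  Step 2: A A  =>  a A   (applied A -> a)
  Step 3: a A  =>  a A A   (applied A -> A A)
  Step 4: a A A  =>  a A A A   (applied A -> A A)
  Step 5: a A A A  =>  a a A A   (applied A -> a)
  Step 6: a a A A  =>  a a a A   (applied A -> a)
  Step 7: a a a A  =>  a a a A A   (applied A -> A A)
  Step 8: a a a A A  =>  a a a a A   (applied A -> a)
  Step 9: a a a a A  =>  a a a a a   (applied A -> a)
Final yield: a a a a a
Total rewrite steps: 9

9


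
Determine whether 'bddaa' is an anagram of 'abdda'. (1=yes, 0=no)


Sort characters of 'bddaa': 'aabdd'
Sort characters of 'abdda': 'aabdd'
Sorted forms match -> they ARE anagrams
Result: 1

1


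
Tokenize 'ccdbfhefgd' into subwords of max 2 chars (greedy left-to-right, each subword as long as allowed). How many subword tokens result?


'ccdbfhefgd' has 10 characters.
Chunking with max size 2:
  Chunk 1: 'cc' (positions 0-1)
  Chunk 2: 'db' (positions 2-3)
  Chunk 3: 'fh' (positions 4-5)
  Chunk 4: 'ef' (positions 6-7)
  Chunk 5: 'gd' (positions 8-9)
Total chunks: ceil(10 / 2) = 5

5


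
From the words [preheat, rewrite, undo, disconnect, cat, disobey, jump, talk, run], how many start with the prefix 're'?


Checking each word for prefix 're':
  'preheat' -> no (count: 0)
  'rewrite' -> YES, starts with 're' (count: 1)
  'undo' -> no (count: 1)
  'disconnect' -> no (count: 1)
  'cat' -> no (count: 1)
  'disobey' -> no (count: 1)
  'jump' -> no (count: 1)
  'talk' -> no (count: 1)
  'run' -> no (count: 1)
Total with prefix 're': 1

1


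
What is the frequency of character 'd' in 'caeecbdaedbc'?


Scanning 'caeecbdaedbc' for 'd':
  Position 6: 'd' -> MATCH (count: 1)
  Position 9: 'd' -> MATCH (count: 2)
Total occurrences of 'd': 2

2


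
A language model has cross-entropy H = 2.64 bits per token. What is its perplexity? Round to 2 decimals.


Perplexity formula: PP = 2^H
H = 2.64
PP = 2^2.64
Decompose: 2^2.64 = 2^2 * 2^0.64
2^2 = 4, 2^0.64 ~ 1.5583292
PP ~ 4 * 1.5583292 = 6.2333168
Rounded to 2 decimals: 6.23

6.23


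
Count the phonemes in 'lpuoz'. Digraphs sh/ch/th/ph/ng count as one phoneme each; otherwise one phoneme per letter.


Parsing 'lpuoz' greedily, digraphs first:
  'l' -> consonant phoneme (phonemes so far: 1)
  'p' -> consonant phoneme (phonemes so far: 2)
  'u' -> vowel phoneme (phonemes so far: 3)
  'o' -> vowel phoneme (phonemes so far: 4)
  'z' -> consonant phoneme (phonemes so far: 5)
Total phonemes: 5

5


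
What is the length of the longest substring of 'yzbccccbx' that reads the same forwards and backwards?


Scanning 'yzbccccbx' for palindromic substrings.
Substring at positions 2-7: 'bccccb'.
Check: reverse('bccccb') = 'bccccb' -> palindrome confirmed.
Neighbouring characters ('z' / 'x') break symmetry, so it cannot extend further.
No longer palindromic substring exists; longest length = 6

6


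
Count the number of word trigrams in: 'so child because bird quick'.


Word trigrams from [5] words:
  Trigram 1: (so child because)
  Trigram 2: (child because bird)
  Trigram 3: (because bird quick)
Total word trigrams: 5 - 2 = 3

3


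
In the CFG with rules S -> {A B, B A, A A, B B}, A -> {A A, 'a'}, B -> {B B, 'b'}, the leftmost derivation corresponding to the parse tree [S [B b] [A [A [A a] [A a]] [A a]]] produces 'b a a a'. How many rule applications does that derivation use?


Every bracketed nonterminal node [X ...] in the tree is produced by exactly one rule application.
Reading the tree off as a leftmost derivation:
  Step 1: S  =>  B A   (applied S -> B A)
  Step 2: B A  =>  b A   (applied B -> b)
  Step 3: b A  =>  b A A   (applied A -> A A)
  Step 4: b A A  =>  b A A A   (applied A -> A A)
  Step 5: b A A A  =>  b a A A   (applied A -> a)
  Step 6: b a A A  =>  b a a A   (applied A -> a)
  Step 7: b a a A  =>  b a a a   (applied A -> a)
Final yield: b a a a
Total rewrite steps: 7

7


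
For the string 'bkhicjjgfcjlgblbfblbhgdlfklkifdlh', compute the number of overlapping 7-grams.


String 'bkhicjjgfcjlgblbfblbhgdlfklkifdlh' has length L = 33.
Number of overlapping n-grams = L - n + 1
Substituting: 33 - 7 + 1 = 27

27


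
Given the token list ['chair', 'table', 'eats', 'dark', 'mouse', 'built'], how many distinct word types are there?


Listing all tokens and tracking unique types:
  Token 1: 'chair' -> NEW (unique so far: 1)
  Token 2: 'table' -> NEW (unique so far: 2)
  Token 3: 'eats' -> NEW (unique so far: 3)
  Token 4: 'dark' -> NEW (unique so far: 4)
  Token 5: 'mouse' -> NEW (unique so far: 5)
  Token 6: 'built' -> NEW (unique so far: 6)
Unique types: ('built', 'chair', 'dark', 'eats', 'mouse', 'table')
Vocabulary size: 6

6


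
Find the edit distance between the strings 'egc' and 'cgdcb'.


Building DP table for s1='egc' (len 3) and s2='cgdcb' (len 5):
       c  g  d  c  b
    0  1  2  3  4  5
  e 1  1  2  3  4  5
  g 2  2  1  2  3  4
  c 3  2  2  2  2  3
Edit distance = dp[3][5] = 3

3


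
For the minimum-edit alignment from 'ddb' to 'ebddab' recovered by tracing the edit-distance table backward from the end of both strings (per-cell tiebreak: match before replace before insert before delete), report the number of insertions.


Edit distance = 3. Backtracking from cell (3, 6) with preference match > replace > insert > delete,
then listing the resulting alignment 'ddb' -> 'ebddab' left to right:
  Step 1: insert 'e' [insertion #1]
  Step 2: insert 'b' [insertion #2]
  Step 3: keep 'd'
  Step 4: keep 'd'
  Step 5: insert 'a' [insertion #3]
  Step 6: keep 'b'
Total insertions: 3

3


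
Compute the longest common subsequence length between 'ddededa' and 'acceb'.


DP table for LCS of 'ddededa' and 'acceb':
       a  c  c  e  b
    0  0  0  0  0  0
  d 0  0  0  0  0  0
  d 0  0  0  0  0  0
  e 0  0  0  0  1  1
  d 0  0  0  0  1  1
  e 0  0  0  0  1  1
  d 0  0  0  0  1  1
  a 0  1  1  1  1  1
LCS: 'e'
LCS length = 1

1


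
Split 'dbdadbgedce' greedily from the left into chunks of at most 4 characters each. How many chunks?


'dbdadbgedce' has 11 characters.
Chunking with max size 4:
  Chunk 1: 'dbda' (positions 0-3)
  Chunk 2: 'dbge' (positions 4-7)
  Chunk 3: 'dce' (positions 8-10)
Total chunks: ceil(11 / 4) = 3

3


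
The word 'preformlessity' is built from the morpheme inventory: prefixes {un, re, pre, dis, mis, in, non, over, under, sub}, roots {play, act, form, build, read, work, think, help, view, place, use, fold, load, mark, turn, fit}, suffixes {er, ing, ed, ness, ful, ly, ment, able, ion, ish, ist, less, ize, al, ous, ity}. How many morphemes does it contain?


Segmenting 'preformlessity' against the inventory:
  'pre' -> prefix (morpheme 1)
  'form' -> root (morpheme 2)
  'less' -> suffix (morpheme 3)
  'ity' -> suffix (morpheme 4)
Total morphemes: 4

4


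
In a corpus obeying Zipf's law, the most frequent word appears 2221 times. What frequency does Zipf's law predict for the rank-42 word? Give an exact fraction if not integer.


Zipf's law: freq(rank) = f1 / rank
f1 = 2221, rank = 42
freq = 2221 / 42
GCD(2221, 42) = 1
Simplified: 2221/42

2221/42


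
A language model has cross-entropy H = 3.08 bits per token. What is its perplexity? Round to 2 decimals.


Perplexity formula: PP = 2^H
H = 3.08
PP = 2^3.08
Decompose: 2^3.08 = 2^3 * 2^0.08
2^3 = 8, 2^0.08 ~ 1.0570180
PP ~ 8 * 1.0570180 = 8.4561440
Rounded to 2 decimals: 8.46

8.46


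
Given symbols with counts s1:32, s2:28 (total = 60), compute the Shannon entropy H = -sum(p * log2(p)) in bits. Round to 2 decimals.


Computing entropy H = -sum(p_i * log2(p_i)):
  s1: p = 32/60 = 0.5333, -p*log2(p) = 0.4837
  s2: p = 28/60 = 0.4667, -p*log2(p) = 0.5131
H = sum of terms = 0.9968
Rounded to 2 decimals: 1.00

1.00


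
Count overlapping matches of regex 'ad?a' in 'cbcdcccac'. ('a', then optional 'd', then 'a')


Pattern: ad?a means 'a', then optional 'd', then 'a'.
Scanning 'cbcdcccac' position-by-position:
  Pos 0: window 'cbc' -> no
  Pos 1: window 'bcd' -> no
  Pos 2: window 'cdc' -> no
  Pos 3: window 'dcc' -> no
  Pos 4: window 'ccc' -> no
  Pos 5: window 'cca' -> no
  Pos 6: window 'cac' -> no
  Pos 7: window 'ac' -> no
  Pos 8: window 'c' -> no
Total matches: 0

0


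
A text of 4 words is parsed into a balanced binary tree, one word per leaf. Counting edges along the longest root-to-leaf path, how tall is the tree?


In a balanced binary tree with n leaves the deepest leaf is ceil(log2(n)) edges below the root.
log2(4) = 2.0000
ceil(2.0000) = 2
height (edges) = 2

2


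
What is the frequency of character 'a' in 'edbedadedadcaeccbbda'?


Scanning 'edbedadedadcaeccbbda' for 'a':
  Position 5: 'a' -> MATCH (count: 1)
  Position 9: 'a' -> MATCH (count: 2)
  Position 12: 'a' -> MATCH (count: 3)
  Position 19: 'a' -> MATCH (count: 4)
Total occurrences of 'a': 4

4


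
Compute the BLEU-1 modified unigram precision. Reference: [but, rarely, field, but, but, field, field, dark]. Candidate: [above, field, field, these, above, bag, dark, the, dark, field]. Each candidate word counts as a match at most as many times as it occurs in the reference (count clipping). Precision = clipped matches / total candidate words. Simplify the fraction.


Reference word counts: {'but': 3, 'dark': 1, 'field': 3, 'rarely': 1}
Checking each candidate word (with clipping):
  'above' -> not in reference -> no match (matches: 0)
  'field' -> in reference (ref count 3, used 1/3) -> match (matches: 1)
  'field' -> in reference (ref count 3, used 2/3) -> match (matches: 2)
  'these' -> not in reference -> no match (matches: 2)
  'above' -> not in reference -> no match (matches: 2)
  'bag' -> not in reference -> no match (matches: 2)
  'dark' -> in reference (ref count 1, used 1/1) -> match (matches: 3)
  'the' -> not in reference -> no match (matches: 3)
  'dark' -> ref count 1 already used up (1/1) -> clipped, no match (matches: 3)
  'field' -> in reference (ref count 3, used 3/3) -> match (matches: 4)
Clipped matches: 4, Candidate length: 10
Precision = 4/10 = 2/5

2/5


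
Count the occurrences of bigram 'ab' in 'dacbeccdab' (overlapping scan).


Scanning 'dacbeccdab' for bigram 'ab':
  Position 0: 'da' -> no
  Position 1: 'ac' -> no
  Position 2: 'cb' -> no
  Position 3: 'be' -> no
  Position 4: 'ec' -> no
  Position 5: 'cc' -> no
  Position 6: 'cd' -> no
  Position 7: 'da' -> no
  Position 8: 'ab' -> MATCH
Total matches: 1

1


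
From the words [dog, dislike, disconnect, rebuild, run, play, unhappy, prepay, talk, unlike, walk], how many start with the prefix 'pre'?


Checking each word for prefix 'pre':
  'dog' -> no (count: 0)
  'dislike' -> no (count: 0)
  'disconnect' -> no (count: 0)
  'rebuild' -> no (count: 0)
  'run' -> no (count: 0)
  'play' -> no (count: 0)
  'unhappy' -> no (count: 0)
  'prepay' -> YES, starts with 'pre' (count: 1)
  'talk' -> no (count: 1)
  'unlike' -> no (count: 1)
  'walk' -> no (count: 1)
Total with prefix 'pre': 1

1


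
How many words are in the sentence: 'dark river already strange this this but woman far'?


Counting words by splitting on spaces:
  Word 1: 'dark'
  Word 2: 'river'
  Word 3: 'already'
  Word 4: 'strange'
  Word 5: 'this'
  Word 6: 'this'
  Word 7: 'but'
  Word 8: 'woman'
  Word 9: 'far'
Total words: 9

9


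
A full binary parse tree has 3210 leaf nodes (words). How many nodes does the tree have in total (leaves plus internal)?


Leaf nodes (terminals): 3210
Internal nodes = n - 1 = 3210 - 1 = 3209
Total = leaves + internal = 3210 + 3209 = 6419

6419


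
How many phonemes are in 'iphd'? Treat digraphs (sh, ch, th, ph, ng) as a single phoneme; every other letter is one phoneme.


Parsing 'iphd' greedily, digraphs first:
  'i' -> vowel phoneme (phonemes so far: 1)
  'ph' -> digraph (1 consonant phoneme) (phonemes so far: 2)
  'd' -> consonant phoneme (phonemes so far: 3)
Total phonemes: 3

3


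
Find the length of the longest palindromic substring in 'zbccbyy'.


Scanning 'zbccbyy' for palindromic substrings.
Substring at positions 1-4: 'bccb'.
Check: reverse('bccb') = 'bccb' -> palindrome confirmed.
Neighbouring characters ('z' / 'y') break symmetry, so it cannot extend further.
No longer palindromic substring exists; longest length = 4

4


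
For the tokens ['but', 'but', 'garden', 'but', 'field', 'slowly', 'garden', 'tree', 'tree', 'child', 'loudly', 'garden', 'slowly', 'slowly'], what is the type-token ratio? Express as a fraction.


Tokens: 14
Unique types: ('but', 'child', 'field', 'garden', 'loudly', 'slowly', 'tree') = 7
TTR = 7/14
Simplify: divide both by 7 -> 1/2
TTR = 1/2

1/2


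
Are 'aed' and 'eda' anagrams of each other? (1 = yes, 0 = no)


Sort characters of 'aed': 'ade'
Sort characters of 'eda': 'ade'
Sorted forms match -> they ARE anagrams
Result: 1

1


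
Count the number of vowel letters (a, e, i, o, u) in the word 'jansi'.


Scanning each character of 'jansi':
  Position 1: 'j' -> consonant (running count: 0)
  Position 2: 'a' -> vowel (running count: 1)
  Position 3: 'n' -> consonant (running count: 1)
  Position 4: 's' -> consonant (running count: 1)
  Position 5: 'i' -> vowel (running count: 2)
Total vowels: 2

2


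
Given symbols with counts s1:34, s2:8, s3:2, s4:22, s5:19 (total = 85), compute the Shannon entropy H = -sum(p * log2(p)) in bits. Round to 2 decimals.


Computing entropy H = -sum(p_i * log2(p_i)):
  s1: p = 34/85 = 0.4000, -p*log2(p) = 0.5288
  s2: p = 8/85 = 0.0941, -p*log2(p) = 0.3209
  s3: p = 2/85 = 0.0235, -p*log2(p) = 0.1273
  s4: p = 22/85 = 0.2588, -p*log2(p) = 0.5047
  s5: p = 19/85 = 0.2235, -p*log2(p) = 0.4832
H = sum of terms = 1.9649
Rounded to 2 decimals: 1.96

1.96


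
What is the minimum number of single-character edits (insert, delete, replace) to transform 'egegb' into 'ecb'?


Building DP table for s1='egegb' (len 5) and s2='ecb' (len 3):
       e  c  b
    0  1  2  3
  e 1  0  1  2
  g 2  1  1  2
  e 3  2  2  2
  g 4  3  3  3
  b 5  4  4  3
Edit distance = dp[5][3] = 3

3


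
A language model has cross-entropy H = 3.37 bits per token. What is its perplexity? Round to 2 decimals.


Perplexity formula: PP = 2^H
H = 3.37
PP = 2^3.37
Decompose: 2^3.37 = 2^3 * 2^0.37
2^3 = 8, 2^0.37 ~ 1.2923528
PP ~ 8 * 1.2923528 = 10.3388224
Rounded to 2 decimals: 10.34

10.34


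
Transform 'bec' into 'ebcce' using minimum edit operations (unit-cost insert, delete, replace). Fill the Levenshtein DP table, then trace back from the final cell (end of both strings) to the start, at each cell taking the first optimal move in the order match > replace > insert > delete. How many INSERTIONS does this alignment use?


Edit distance = 3. Backtracking from cell (3, 5) with preference match > replace > insert > delete,
then listing the resulting alignment 'bec' -> 'ebcce' left to right:
  Step 1: insert 'e' [insertion #1]
  Step 2: keep 'b'
  Step 3: replace e->c
  Step 4: keep 'c'
  Step 5: insert 'e' [insertion #2]
Total insertions: 2

2


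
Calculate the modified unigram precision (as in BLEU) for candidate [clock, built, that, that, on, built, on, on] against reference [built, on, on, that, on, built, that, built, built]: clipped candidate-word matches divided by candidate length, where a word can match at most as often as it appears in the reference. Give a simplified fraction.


Reference word counts: {'built': 4, 'on': 3, 'that': 2}
Checking each candidate word (with clipping):
  'clock' -> not in reference -> no match (matches: 0)
  'built' -> in reference (ref count 4, used 1/4) -> match (matches: 1)
  'that' -> in reference (ref count 2, used 1/2) -> match (matches: 2)
  'that' -> in reference (ref count 2, used 2/2) -> match (matches: 3)
  'on' -> in reference (ref count 3, used 1/3) -> match (matches: 4)
  'built' -> in reference (ref count 4, used 2/4) -> match (matches: 5)
  'on' -> in reference (ref count 3, used 2/3) -> match (matches: 6)
  'on' -> in reference (ref count 3, used 3/3) -> match (matches: 7)
Clipped matches: 7, Candidate length: 8
Precision = 7/8

7/8


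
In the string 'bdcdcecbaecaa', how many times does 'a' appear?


Scanning 'bdcdcecbaecaa' for 'a':
  Position 8: 'a' -> MATCH (count: 1)
  Position 11: 'a' -> MATCH (count: 2)
  Position 12: 'a' -> MATCH (count: 3)
Total occurrences of 'a': 3

3


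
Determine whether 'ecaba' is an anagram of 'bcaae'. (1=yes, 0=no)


Sort characters of 'ecaba': 'aabce'
Sort characters of 'bcaae': 'aabce'
Sorted forms match -> they ARE anagrams
Result: 1

1


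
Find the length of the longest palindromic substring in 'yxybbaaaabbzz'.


Scanning 'yxybbaaaabbzz' for palindromic substrings.
Substring at positions 3-10: 'bbaaaabb'.
Check: reverse('bbaaaabb') = 'bbaaaabb' -> palindrome confirmed.
Neighbouring characters ('y' / 'z') break symmetry, so it cannot extend further.
No longer palindromic substring exists; longest length = 8

8


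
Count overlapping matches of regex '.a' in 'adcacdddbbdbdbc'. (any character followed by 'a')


Pattern: .a means any character followed by 'a'.
Scanning 'adcacdddbbdbdbc' position-by-position:
  Pos 0: window 'ad' -> no
  Pos 1: window 'dc' -> no
  Pos 2: window 'ca' -> MATCH
  Pos 3: window 'ac' -> no
  Pos 4: window 'cd' -> no
  Pos 5: window 'dd' -> no
  Pos 6: window 'dd' -> no
  Pos 7: window 'db' -> no
  Pos 8: window 'bb' -> no
  Pos 9: window 'bd' -> no
  Pos 10: window 'db' -> no
  Pos 11: window 'bd' -> no
  Pos 12: window 'db' -> no
  Pos 13: window 'bc' -> no
  Pos 14: window 'c' -> no
Total matches: 1

1


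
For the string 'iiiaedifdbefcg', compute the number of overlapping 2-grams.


String 'iiiaedifdbefcg' has length L = 14.
Number of overlapping n-grams = L - n + 1
Substituting: 14 - 2 + 1 = 13

13


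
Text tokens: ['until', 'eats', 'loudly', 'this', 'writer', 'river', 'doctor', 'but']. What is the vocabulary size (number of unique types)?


Listing all tokens and tracking unique types:
  Token 1: 'until' -> NEW (unique so far: 1)
  Token 2: 'eats' -> NEW (unique so far: 2)
  Token 3: 'loudly' -> NEW (unique so far: 3)
  Token 4: 'this' -> NEW (unique so far: 4)
  Token 5: 'writer' -> NEW (unique so far: 5)
  Token 6: 'river' -> NEW (unique so far: 6)
  Token 7: 'doctor' -> NEW (unique so far: 7)
  Token 8: 'but' -> NEW (unique so far: 8)
Unique types: ('but', 'doctor', 'eats', 'loudly', 'river', 'this', 'until', 'writer')
Vocabulary size: 8

8


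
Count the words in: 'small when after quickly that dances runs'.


Counting words by splitting on spaces:
  Word 1: 'small'
  Word 2: 'when'
  Word 3: 'after'
  Word 4: 'quickly'
  Word 5: 'that'
  Word 6: 'dances'
  Word 7: 'runs'
Total words: 7

7


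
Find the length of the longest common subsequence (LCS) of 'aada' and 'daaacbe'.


DP table for LCS of 'aada' and 'daaacbe':
       d  a  a  a  c  b  e
    0  0  0  0  0  0  0  0
  a 0  0  1  1  1  1  1  1
  a 0  0  1  2  2  2  2  2
  d 0  1  1  2  2  2  2  2
  a 0  1  2  2  3  3  3  3
LCS: 'aaa'
LCS length = 3

3


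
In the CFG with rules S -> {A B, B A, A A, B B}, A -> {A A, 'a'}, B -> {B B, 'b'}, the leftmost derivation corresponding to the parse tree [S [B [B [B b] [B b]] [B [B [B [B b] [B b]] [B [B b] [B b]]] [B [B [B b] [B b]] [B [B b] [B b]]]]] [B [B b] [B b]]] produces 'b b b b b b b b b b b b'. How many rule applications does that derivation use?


Every bracketed nonterminal node [X ...] in the tree is produced by exactly one rule application.
Reading the tree off as a leftmost derivation:
  Step 1: S  =>  B B   (applied S -> B B)
  Step 2: B B  =>  B B B   (applied B -> B B)
  Step 3: B B B  =>  B B B B   (applied B -> B B)
  Step 4: B B B B  =>  b B B B   (applied B -> b)
  Step 5: b B B B  =>  b b B B   (applied B -> b)
  Step 6: b b B B  =>  b b B B B   (applied B -> B B)
  Step 7: b b B B B  =>  b b B B B B   (applied B -> B B)
  Step 8: b b B B B B  =>  b b B B B B B   (applied B -> B B)
  Step 9: b b B B B B B  =>  b b b B B B B   (applied B -> b)
  Step 10: b b b B B B B  =>  b b b b B B B   (applied B -> b)
  Step 11: b b b b B B B  =>  b b b b B B B B   (applied B -> B B)
  Step 12: b b b b B B B B  =>  b b b b b B B B   (applied B -> b)
  Step 13: b b b b b B B B  =>  b b b b b b B B   (applied B -> b)
  Step 14: b b b b b b B B  =>  b b b b b b B B B   (applied B -> B B)
  Step 15: b b b b b b B B B  =>  b b b b b b B B B B   (applied B -> B B)
  Step 16: b b b b b b B B B B  =>  b b b b b b b B B B   (applied B -> b)
  Step 17: b b b b b b b B B B  =>  b b b b b b b b B B   (applied B -> b)
  Step 18: b b b b b b b b B B  =>  b b b b b b b b B B B   (applied B -> B B)
  Step 19: b b b b b b b b B B B  =>  b b b b b b b b b B B   (applied B -> b)
  Step 20: b b b b b b b b b B B  =>  b b b b b b b b b b B   (applied B -> b)
  Step 21: b b b b b b b b b b B  =>  b b b b b b b b b b B B   (applied B -> B B)
  Step 22: b b b b b b b b b b B B  =>  b b b b b b b b b b b B   (applied B -> b)
  Step 23: b b b b b b b b b b b B  =>  b b b b b b b b b b b b   (applied B -> b)
Final yield: b b b b b b b b b b b b
Total rewrite steps: 23

23


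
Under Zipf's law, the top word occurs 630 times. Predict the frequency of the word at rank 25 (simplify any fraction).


Zipf's law: freq(rank) = f1 / rank
f1 = 630, rank = 25
freq = 630 / 25
GCD(630, 25) = 5
Simplified: 126/5

126/5


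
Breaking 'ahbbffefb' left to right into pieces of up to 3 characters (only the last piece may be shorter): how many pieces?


'ahbbffefb' has 9 characters.
Chunking with max size 3:
  Chunk 1: 'ahb' (positions 0-2)
  Chunk 2: 'bff' (positions 3-5)
  Chunk 3: 'efb' (positions 6-8)
Total chunks: ceil(9 / 3) = 3

3


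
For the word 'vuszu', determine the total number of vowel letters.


Scanning each character of 'vuszu':
  Position 1: 'v' -> consonant (running count: 0)
  Position 2: 'u' -> vowel (running count: 1)
  Position 3: 's' -> consonant (running count: 1)
  Position 4: 'z' -> consonant (running count: 1)
  Position 5: 'u' -> vowel (running count: 2)
Total vowels: 2

2


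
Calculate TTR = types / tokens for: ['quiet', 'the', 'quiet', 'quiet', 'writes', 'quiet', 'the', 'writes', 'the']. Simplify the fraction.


Tokens: 9
Unique types: ('quiet', 'the', 'writes') = 3
TTR = 3/9
Simplify: divide both by 3 -> 1/3
TTR = 1/3

1/3


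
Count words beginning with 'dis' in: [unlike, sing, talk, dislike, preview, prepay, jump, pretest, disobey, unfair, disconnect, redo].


Checking each word for prefix 'dis':
  'unlike' -> no (count: 0)
  'sing' -> no (count: 0)
  'talk' -> no (count: 0)
  'dislike' -> YES, starts with 'dis' (count: 1)
  'preview' -> no (count: 1)
  'prepay' -> no (count: 1)
  'jump' -> no (count: 1)
  'pretest' -> no (count: 1)
  'disobey' -> YES, starts with 'dis' (count: 2)
  'unfair' -> no (count: 2)
  'disconnect' -> YES, starts with 'dis' (count: 3)
  'redo' -> no (count: 3)
Total with prefix 'dis': 3

3


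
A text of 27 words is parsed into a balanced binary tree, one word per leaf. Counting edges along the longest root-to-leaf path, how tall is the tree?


In a balanced binary tree with n leaves the deepest leaf is ceil(log2(n)) edges below the root.
log2(27) = 4.7549
ceil(4.7549) = 5
height (edges) = 5

5


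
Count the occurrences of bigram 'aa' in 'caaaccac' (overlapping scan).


Scanning 'caaaccac' for bigram 'aa':
  Position 0: 'ca' -> no
  Position 1: 'aa' -> MATCH
  Position 2: 'aa' -> MATCH
  Position 3: 'ac' -> no
  Position 4: 'cc' -> no
  Position 5: 'ca' -> no
  Position 6: 'ac' -> no
Total matches: 2

2


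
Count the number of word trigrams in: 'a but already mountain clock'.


Word trigrams from [5] words:
  Trigram 1: (a but already)
  Trigram 2: (but already mountain)
  Trigram 3: (already mountain clock)
Total word trigrams: 5 - 2 = 3

3


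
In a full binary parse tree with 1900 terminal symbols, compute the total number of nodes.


Leaf nodes (terminals): 1900
Internal nodes = n - 1 = 1900 - 1 = 1899
Total = leaves + internal = 1900 + 1899 = 3799

3799


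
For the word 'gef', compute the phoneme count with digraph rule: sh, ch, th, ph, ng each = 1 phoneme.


Parsing 'gef' greedily, digraphs first:
  'g' -> consonant phoneme (phonemes so far: 1)
  'e' -> vowel phoneme (phonemes so far: 2)
  'f' -> consonant phoneme (phonemes so far: 3)
Total phonemes: 3

3


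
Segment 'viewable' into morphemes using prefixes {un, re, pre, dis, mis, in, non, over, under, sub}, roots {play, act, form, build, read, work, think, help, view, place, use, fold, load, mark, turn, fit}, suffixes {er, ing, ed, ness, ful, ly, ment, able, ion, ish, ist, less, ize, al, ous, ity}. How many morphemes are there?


Segmenting 'viewable' against the inventory:
  'view' -> root (morpheme 1)
  'able' -> suffix (morpheme 2)
Total morphemes: 2

2


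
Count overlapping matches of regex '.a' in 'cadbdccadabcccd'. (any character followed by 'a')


Pattern: .a means any character followed by 'a'.
Scanning 'cadbdccadabcccd' position-by-position:
  Pos 0: window 'ca' -> MATCH
  Pos 1: window 'ad' -> no
  Pos 2: window 'db' -> no
  Pos 3: window 'bd' -> no
  Pos 4: window 'dc' -> no
  Pos 5: window 'cc' -> no
  Pos 6: window 'ca' -> MATCH
  Pos 7: window 'ad' -> no
  Pos 8: window 'da' -> MATCH
  Pos 9: window 'ab' -> no
  Pos 10: window 'bc' -> no
  Pos 11: window 'cc' -> no
  Pos 12: window 'cc' -> no
  Pos 13: window 'cd' -> no
  Pos 14: window 'd' -> no
Total matches: 3

3


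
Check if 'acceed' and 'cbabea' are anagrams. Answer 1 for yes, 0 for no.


Sort characters of 'acceed': 'accdee'
Sort characters of 'cbabea': 'aabbce'
Sorted forms differ -> they are NOT anagrams
Result: 0

0


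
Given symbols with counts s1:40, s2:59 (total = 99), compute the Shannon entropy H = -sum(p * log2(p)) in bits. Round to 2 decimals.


Computing entropy H = -sum(p_i * log2(p_i)):
  s1: p = 40/99 = 0.4040, -p*log2(p) = 0.5283
  s2: p = 59/99 = 0.5960, -p*log2(p) = 0.4450
H = sum of terms = 0.9733
Rounded to 2 decimals: 0.97

0.97


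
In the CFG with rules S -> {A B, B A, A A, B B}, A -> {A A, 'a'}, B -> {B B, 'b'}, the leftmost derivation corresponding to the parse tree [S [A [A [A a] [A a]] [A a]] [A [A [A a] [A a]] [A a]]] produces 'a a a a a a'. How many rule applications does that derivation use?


Every bracketed nonterminal node [X ...] in the tree is produced by exactly one rule application.
Reading the tree off as a leftmost derivation:
  Step 1: S  =>  A A   (applied S -> A A)
  Step 2: A A  =>  A A A   (applied A -> A A)
  Step 3: A A A  =>  A A A A   (applied A -> A A)
  Step 4: A A A A  =>  a A A A   (applied A -> a)
  Step 5: a A A A  =>  a a A A   (applied A -> a)
  Step 6: a a A A  =>  a a a A   (applied A -> a)
  Step 7: a a a A  =>  a a a A A   (applied A -> A A)
  Step 8: a a a A A  =>  a a a A A A   (applied A -> A A)
  Step 9: a a a A A A  =>  a a a a A A   (applied A -> a)
  Step 10: a a a a A A  =>  a a a a a A   (applied A -> a)
  Step 11: a a a a a A  =>  a a a a a a   (applied A -> a)
Final yield: a a a a a a
Total rewrite steps: 11

11


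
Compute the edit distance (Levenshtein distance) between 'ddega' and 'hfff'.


Building DP table for s1='ddega' (len 5) and s2='hfff' (len 4):
       h  f  f  f
    0  1  2  3  4
  d 1  1  2  3  4
  d 2  2  2  3  4
  e 3  3  3  3  4
  g 4  4  4  4  4
  a 5  5  5  5  5
Edit distance = dp[5][4] = 5

5


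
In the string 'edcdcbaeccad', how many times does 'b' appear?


Scanning 'edcdcbaeccad' for 'b':
  Position 5: 'b' -> MATCH (count: 1)
Total occurrences of 'b': 1

1


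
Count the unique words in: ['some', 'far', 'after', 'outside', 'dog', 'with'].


Listing all tokens and tracking unique types:
  Token 1: 'some' -> NEW (unique so far: 1)
  Token 2: 'far' -> NEW (unique so far: 2)
  Token 3: 'after' -> NEW (unique so far: 3)
  Token 4: 'outside' -> NEW (unique so far: 4)
  Token 5: 'dog' -> NEW (unique so far: 5)
  Token 6: 'with' -> NEW (unique so far: 6)
Unique types: ('after', 'dog', 'far', 'outside', 'some', 'with')
Vocabulary size: 6

6


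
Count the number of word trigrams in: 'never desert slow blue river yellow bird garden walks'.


Word trigrams from [9] words:
  Trigram 1: (never desert slow)
  Trigram 2: (desert slow blue)
  Trigram 3: (slow blue river)
  Trigram 4: (blue river yellow)
  Trigram 5: (river yellow bird)
  Trigram 6: (yellow bird garden)
  Trigram 7: (bird garden walks)
Total word trigrams: 9 - 2 = 7

7


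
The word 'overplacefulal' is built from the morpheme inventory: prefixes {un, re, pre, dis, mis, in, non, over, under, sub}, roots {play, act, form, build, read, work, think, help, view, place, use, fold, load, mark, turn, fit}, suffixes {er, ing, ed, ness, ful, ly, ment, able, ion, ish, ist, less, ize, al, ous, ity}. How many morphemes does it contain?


Segmenting 'overplacefulal' against the inventory:
  'over' -> prefix (morpheme 1)
  'place' -> root (morpheme 2)
  'ful' -> suffix (morpheme 3)
  'al' -> suffix (morpheme 4)
Total morphemes: 4

4


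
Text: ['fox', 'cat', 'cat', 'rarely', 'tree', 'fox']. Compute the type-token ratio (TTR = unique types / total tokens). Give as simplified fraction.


Tokens: 6
Unique types: ('cat', 'fox', 'rarely', 'tree') = 4
TTR = 4/6
Simplify: divide both by 2 -> 2/3
TTR = 2/3

2/3


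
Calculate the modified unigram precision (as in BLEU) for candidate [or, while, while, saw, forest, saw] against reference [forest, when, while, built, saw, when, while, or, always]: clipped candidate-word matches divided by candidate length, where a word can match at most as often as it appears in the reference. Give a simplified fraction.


Reference word counts: {'always': 1, 'built': 1, 'forest': 1, 'or': 1, 'saw': 1, 'when': 2, 'while': 2}
Checking each candidate word (with clipping):
  'or' -> in reference (ref count 1, used 1/1) -> match (matches: 1)
  'while' -> in reference (ref count 2, used 1/2) -> match (matches: 2)
  'while' -> in reference (ref count 2, used 2/2) -> match (matches: 3)
  'saw' -> in reference (ref count 1, used 1/1) -> match (matches: 4)
  'forest' -> in reference (ref count 1, used 1/1) -> match (matches: 5)
  'saw' -> ref count 1 already used up (1/1) -> clipped, no match (matches: 5)
Clipped matches: 5, Candidate length: 6
Precision = 5/6

5/6


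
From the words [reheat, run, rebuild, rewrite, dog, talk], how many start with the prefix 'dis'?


Checking each word for prefix 'dis':
  'reheat' -> no (count: 0)
  'run' -> no (count: 0)
  'rebuild' -> no (count: 0)
  'rewrite' -> no (count: 0)
  'dog' -> no (count: 0)
  'talk' -> no (count: 0)
Total with prefix 'dis': 0

0


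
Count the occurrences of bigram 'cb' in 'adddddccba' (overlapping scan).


Scanning 'adddddccba' for bigram 'cb':
  Position 0: 'ad' -> no
  Position 1: 'dd' -> no
  Position 2: 'dd' -> no
  Position 3: 'dd' -> no
  Position 4: 'dd' -> no
  Position 5: 'dc' -> no
  Position 6: 'cc' -> no
  Position 7: 'cb' -> MATCH
  Position 8: 'ba' -> no
Total matches: 1

1


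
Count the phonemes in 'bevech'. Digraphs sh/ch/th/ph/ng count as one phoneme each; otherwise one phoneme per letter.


Parsing 'bevech' greedily, digraphs first:
  'b' -> consonant phoneme (phonemes so far: 1)
  'e' -> vowel phoneme (phonemes so far: 2)
  'v' -> consonant phoneme (phonemes so far: 3)
  'e' -> vowel phoneme (phonemes so far: 4)
  'ch' -> digraph (1 consonant phoneme) (phonemes so far: 5)
Total phonemes: 5

5


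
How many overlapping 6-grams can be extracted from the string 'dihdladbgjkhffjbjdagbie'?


String 'dihdladbgjkhffjbjdagbie' has length L = 23.
Number of overlapping n-grams = L - n + 1
Substituting: 23 - 6 + 1 = 18

18


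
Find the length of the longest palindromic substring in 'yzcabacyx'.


Scanning 'yzcabacyx' for palindromic substrings.
Substring at positions 2-6: 'cabac'.
Check: reverse('cabac') = 'cabac' -> palindrome confirmed.
Neighbouring characters ('z' / 'y') break symmetry, so it cannot extend further.
No longer palindromic substring exists; longest length = 5

5


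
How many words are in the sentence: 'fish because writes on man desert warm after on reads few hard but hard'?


Counting words by splitting on spaces:
  Word 1: 'fish'
  Word 2: 'because'
  Word 3: 'writes'
  Word 4: 'on'
  Word 5: 'man'
  Word 6: 'desert'
  Word 7: 'warm'
  Word 8: 'after'
  Word 9: 'on'
  Word 10: 'reads'
  Word 11: 'few'
  Word 12: 'hard'
  Word 13: 'but'
  Word 14: 'hard'
Total words: 14

14
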